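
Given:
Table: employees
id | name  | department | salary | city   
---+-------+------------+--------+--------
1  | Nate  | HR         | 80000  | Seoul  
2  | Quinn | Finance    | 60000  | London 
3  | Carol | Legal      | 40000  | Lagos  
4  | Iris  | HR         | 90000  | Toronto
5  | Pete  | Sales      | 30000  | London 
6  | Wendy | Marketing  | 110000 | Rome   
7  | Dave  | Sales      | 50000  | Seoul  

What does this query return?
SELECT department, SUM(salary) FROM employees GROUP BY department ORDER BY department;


Summing salary within each department:
  Finance: 60000 = 60000
  HR: 80000 + 90000 = 170000
  Legal: 40000 = 40000
  Marketing: 110000 = 110000
  Sales: 30000 + 50000 = 80000


5 groups:
Finance, 60000
HR, 170000
Legal, 40000
Marketing, 110000
Sales, 80000


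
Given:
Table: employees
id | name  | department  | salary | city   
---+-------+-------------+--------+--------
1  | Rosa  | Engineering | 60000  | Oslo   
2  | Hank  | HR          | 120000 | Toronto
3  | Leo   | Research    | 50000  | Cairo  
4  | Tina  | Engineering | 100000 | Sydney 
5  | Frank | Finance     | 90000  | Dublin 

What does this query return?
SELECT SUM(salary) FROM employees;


SUM(salary) = 60000 + 120000 + 50000 + 100000 + 90000 = 420000

420000


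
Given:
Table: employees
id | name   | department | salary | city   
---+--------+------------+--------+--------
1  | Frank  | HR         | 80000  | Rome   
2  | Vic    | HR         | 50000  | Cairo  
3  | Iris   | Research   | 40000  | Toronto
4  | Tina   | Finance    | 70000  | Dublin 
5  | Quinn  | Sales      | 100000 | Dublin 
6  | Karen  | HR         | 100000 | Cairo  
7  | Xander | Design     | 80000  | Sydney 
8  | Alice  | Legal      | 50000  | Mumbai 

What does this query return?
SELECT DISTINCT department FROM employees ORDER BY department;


All 'department' values (row order): HR, HR, Research, Finance, Sales, HR, Design, Legal
Removing duplicates leaves 6 unique value(s).

6 values:
Design
Finance
HR
Legal
Research
Sales


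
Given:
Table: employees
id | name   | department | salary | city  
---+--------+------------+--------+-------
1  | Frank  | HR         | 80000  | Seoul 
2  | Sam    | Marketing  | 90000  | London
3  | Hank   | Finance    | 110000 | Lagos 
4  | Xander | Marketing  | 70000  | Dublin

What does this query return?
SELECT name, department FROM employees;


Projecting columns: name, department

4 rows:
Frank, HR
Sam, Marketing
Hank, Finance
Xander, Marketing


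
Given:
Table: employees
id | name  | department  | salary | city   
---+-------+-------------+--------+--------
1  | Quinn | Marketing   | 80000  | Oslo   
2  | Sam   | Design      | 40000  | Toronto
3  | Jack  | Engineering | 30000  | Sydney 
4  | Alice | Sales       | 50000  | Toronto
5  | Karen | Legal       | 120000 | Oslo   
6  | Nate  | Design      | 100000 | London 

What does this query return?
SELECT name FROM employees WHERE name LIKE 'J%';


LIKE 'J%' matches names starting with 'J'
Matching: 1

1 rows:
Jack


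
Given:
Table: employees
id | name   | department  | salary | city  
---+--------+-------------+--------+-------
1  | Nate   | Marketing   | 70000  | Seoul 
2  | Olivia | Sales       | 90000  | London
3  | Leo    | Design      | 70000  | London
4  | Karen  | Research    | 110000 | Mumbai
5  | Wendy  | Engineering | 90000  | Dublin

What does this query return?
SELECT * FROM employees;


SELECT * returns all 5 rows with all columns

5 rows:
1, Nate, Marketing, 70000, Seoul
2, Olivia, Sales, 90000, London
3, Leo, Design, 70000, London
4, Karen, Research, 110000, Mumbai
5, Wendy, Engineering, 90000, Dublin


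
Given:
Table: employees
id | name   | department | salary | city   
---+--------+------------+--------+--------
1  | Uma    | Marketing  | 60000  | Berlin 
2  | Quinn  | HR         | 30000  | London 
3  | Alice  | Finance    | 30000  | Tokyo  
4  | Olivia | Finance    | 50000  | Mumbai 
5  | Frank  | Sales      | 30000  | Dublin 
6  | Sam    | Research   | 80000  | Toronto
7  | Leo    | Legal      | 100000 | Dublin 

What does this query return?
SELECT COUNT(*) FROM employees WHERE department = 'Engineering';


Counting rows where department = 'Engineering'


0


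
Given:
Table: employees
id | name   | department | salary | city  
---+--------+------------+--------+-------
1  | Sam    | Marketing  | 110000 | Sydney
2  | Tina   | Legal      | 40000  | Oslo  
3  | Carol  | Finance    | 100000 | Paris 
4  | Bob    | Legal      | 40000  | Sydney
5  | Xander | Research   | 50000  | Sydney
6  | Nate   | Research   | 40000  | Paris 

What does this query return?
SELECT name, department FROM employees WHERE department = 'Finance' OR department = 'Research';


Filtering: department = 'Finance' OR 'Research'
Matching: 3 rows

3 rows:
Carol, Finance
Xander, Research
Nate, Research


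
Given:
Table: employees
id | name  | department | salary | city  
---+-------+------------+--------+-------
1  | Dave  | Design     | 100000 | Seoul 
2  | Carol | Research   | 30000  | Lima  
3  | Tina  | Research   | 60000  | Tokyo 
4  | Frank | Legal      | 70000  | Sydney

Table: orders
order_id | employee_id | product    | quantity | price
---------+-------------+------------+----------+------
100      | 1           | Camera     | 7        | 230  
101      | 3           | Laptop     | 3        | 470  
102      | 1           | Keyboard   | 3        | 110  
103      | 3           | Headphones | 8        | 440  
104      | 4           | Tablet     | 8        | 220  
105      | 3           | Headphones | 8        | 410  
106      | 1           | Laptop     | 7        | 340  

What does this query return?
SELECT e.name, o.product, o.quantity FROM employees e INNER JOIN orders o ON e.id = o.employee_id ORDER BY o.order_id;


Joining employees.id = orders.employee_id:
  employee Dave (id=1) -> order Camera
  employee Tina (id=3) -> order Laptop
  employee Dave (id=1) -> order Keyboard
  employee Tina (id=3) -> order Headphones
  employee Frank (id=4) -> order Tablet
  employee Tina (id=3) -> order Headphones
  employee Dave (id=1) -> order Laptop


7 rows:
Dave, Camera, 7
Tina, Laptop, 3
Dave, Keyboard, 3
Tina, Headphones, 8
Frank, Tablet, 8
Tina, Headphones, 8
Dave, Laptop, 7


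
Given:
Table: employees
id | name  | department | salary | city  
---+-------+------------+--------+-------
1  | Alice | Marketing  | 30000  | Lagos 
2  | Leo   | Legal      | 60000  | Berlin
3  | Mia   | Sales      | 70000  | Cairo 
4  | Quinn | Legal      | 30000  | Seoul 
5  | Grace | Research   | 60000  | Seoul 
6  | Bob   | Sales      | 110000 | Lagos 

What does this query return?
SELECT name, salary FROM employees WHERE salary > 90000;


Filtering: salary > 90000
Matching: 1 rows

1 rows:
Bob, 110000


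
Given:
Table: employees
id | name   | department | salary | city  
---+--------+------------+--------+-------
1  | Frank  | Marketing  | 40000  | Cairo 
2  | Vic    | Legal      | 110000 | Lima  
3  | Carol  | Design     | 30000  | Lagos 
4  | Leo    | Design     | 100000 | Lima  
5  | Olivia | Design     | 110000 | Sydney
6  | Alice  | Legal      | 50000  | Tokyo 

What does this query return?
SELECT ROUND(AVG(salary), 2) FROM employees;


SUM(salary) = 440000
COUNT = 6
ROUND(AVG, 2) = ROUND(440000 / 6, 2) = 73333.33

73333.33


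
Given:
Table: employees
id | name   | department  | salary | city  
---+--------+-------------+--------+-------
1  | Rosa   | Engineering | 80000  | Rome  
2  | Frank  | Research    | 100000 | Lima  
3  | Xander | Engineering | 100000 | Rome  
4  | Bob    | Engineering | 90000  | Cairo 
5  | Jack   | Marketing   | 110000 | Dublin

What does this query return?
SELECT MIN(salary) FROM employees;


Salaries: 80000, 100000, 100000, 90000, 110000
MIN = 80000

80000


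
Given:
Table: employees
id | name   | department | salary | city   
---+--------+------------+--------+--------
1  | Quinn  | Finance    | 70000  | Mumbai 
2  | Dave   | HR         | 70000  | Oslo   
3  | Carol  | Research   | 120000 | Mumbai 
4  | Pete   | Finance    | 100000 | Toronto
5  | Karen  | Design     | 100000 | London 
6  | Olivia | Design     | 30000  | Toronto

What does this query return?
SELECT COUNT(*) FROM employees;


COUNT(*) counts all rows

6


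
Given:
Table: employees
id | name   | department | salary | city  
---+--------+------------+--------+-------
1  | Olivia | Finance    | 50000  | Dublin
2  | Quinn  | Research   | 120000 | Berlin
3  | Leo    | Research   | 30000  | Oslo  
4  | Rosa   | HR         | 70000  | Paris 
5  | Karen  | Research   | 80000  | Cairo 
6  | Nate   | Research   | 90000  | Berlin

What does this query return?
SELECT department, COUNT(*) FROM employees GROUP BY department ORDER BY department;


Assigning each row to its department group:
  Olivia -> Finance
  Quinn -> Research
  Leo -> Research
  Rosa -> HR
  Karen -> Research
  Nate -> Research


3 groups:
Finance, 1
HR, 1
Research, 4


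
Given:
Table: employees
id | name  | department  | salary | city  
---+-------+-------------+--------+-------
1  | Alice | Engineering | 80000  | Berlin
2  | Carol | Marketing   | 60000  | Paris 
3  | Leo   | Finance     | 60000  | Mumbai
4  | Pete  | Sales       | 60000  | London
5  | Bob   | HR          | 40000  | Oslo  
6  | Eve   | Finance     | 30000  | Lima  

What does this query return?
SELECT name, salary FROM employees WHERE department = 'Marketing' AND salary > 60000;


Filtering: department = 'Marketing' AND salary > 60000
Matching: 0 rows

Empty result set (0 rows)


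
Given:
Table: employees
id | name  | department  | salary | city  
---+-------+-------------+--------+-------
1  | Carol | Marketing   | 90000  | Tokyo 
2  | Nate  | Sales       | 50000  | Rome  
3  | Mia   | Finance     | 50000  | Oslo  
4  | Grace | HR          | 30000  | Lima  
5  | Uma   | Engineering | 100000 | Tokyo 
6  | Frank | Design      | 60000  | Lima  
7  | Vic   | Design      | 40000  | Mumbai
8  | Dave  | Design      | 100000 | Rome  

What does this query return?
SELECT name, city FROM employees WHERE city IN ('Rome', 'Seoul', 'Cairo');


Filtering: city IN ('Rome', 'Seoul', 'Cairo')
Matching: 2 rows

2 rows:
Nate, Rome
Dave, Rome


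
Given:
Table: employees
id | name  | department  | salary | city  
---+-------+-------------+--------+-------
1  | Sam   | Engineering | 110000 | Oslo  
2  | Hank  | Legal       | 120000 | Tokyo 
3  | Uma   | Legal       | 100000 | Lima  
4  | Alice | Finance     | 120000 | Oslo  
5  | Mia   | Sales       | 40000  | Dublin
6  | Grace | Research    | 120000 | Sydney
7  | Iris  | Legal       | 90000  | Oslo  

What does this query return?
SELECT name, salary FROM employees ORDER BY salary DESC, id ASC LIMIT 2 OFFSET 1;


Sort by salary DESC (id ASC tiebreak), then skip 1 and take 2
Rows 2 through 3

2 rows:
Alice, 120000
Grace, 120000


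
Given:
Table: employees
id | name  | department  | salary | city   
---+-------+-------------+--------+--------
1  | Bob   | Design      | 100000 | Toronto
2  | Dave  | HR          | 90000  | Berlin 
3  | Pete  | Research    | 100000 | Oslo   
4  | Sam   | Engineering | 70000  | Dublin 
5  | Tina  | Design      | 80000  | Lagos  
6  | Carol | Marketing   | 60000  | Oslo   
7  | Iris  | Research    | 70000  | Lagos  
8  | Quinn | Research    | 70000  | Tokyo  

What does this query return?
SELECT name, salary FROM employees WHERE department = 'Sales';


Filtering: department = 'Sales'
Matching rows: 0

Empty result set (0 rows)


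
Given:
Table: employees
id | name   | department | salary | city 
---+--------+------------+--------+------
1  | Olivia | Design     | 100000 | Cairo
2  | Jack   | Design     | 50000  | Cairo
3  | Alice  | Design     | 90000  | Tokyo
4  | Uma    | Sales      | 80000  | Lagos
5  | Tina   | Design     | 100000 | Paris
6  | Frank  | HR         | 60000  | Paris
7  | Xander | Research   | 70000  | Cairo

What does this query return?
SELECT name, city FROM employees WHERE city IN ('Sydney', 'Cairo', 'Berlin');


Filtering: city IN ('Sydney', 'Cairo', 'Berlin')
Matching: 3 rows

3 rows:
Olivia, Cairo
Jack, Cairo
Xander, Cairo


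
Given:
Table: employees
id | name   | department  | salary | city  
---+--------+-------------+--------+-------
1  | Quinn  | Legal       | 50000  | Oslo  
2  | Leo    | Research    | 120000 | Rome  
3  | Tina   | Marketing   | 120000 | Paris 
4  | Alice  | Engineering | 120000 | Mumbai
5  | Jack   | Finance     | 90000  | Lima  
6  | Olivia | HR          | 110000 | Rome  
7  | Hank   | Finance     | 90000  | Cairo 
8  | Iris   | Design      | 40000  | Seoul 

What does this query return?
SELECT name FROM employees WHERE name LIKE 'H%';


LIKE 'H%' matches names starting with 'H'
Matching: 1

1 rows:
Hank


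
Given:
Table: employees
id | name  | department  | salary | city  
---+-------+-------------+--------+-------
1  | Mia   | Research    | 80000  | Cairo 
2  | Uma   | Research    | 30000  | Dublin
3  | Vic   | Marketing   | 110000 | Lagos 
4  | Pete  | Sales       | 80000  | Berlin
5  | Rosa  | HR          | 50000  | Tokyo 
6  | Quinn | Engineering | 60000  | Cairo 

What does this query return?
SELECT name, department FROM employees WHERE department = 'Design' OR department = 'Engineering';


Filtering: department = 'Design' OR 'Engineering'
Matching: 1 rows

1 rows:
Quinn, Engineering


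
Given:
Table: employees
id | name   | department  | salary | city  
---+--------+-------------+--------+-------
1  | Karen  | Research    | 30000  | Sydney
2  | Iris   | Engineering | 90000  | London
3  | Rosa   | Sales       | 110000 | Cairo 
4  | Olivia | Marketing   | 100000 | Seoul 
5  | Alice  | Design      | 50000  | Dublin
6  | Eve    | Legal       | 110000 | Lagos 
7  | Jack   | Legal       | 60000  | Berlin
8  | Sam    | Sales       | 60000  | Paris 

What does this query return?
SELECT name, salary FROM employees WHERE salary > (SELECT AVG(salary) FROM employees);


Subquery: AVG(salary) = 76250.0
Filtering: salary > 76250.0
  Iris (90000) -> MATCH
  Rosa (110000) -> MATCH
  Olivia (100000) -> MATCH
  Eve (110000) -> MATCH


4 rows:
Iris, 90000
Rosa, 110000
Olivia, 100000
Eve, 110000


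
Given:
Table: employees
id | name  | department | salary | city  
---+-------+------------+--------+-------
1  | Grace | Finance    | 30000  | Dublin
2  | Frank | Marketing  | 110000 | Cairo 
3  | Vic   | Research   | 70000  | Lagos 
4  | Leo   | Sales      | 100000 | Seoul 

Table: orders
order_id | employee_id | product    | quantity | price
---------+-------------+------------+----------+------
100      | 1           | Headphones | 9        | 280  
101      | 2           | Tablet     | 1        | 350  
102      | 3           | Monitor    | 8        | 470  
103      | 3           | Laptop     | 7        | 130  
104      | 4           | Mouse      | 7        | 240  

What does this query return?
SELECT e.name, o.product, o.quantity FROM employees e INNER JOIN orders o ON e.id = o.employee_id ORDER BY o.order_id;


Joining employees.id = orders.employee_id:
  employee Grace (id=1) -> order Headphones
  employee Frank (id=2) -> order Tablet
  employee Vic (id=3) -> order Monitor
  employee Vic (id=3) -> order Laptop
  employee Leo (id=4) -> order Mouse


5 rows:
Grace, Headphones, 9
Frank, Tablet, 1
Vic, Monitor, 8
Vic, Laptop, 7
Leo, Mouse, 7


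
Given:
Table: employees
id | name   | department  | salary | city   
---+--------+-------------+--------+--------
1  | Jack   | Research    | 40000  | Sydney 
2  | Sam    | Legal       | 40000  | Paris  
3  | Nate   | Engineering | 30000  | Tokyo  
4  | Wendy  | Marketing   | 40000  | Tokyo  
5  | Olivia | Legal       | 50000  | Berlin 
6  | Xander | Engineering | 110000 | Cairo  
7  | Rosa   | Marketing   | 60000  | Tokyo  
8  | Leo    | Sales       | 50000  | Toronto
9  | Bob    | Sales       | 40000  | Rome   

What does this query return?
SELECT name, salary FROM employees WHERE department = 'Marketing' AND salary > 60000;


Filtering: department = 'Marketing' AND salary > 60000
Matching: 0 rows

Empty result set (0 rows)


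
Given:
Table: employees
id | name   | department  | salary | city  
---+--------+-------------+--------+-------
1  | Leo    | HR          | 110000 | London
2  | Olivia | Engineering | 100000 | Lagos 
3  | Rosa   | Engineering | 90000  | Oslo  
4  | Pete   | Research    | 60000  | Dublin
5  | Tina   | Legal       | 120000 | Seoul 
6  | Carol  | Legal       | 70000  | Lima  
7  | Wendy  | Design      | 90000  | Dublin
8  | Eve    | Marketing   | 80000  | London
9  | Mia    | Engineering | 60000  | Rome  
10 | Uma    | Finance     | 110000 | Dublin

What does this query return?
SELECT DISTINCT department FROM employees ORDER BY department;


All 'department' values (row order): HR, Engineering, Engineering, Research, Legal, Legal, Design, Marketing, Engineering, Finance
Removing duplicates leaves 7 unique value(s).

7 values:
Design
Engineering
Finance
HR
Legal
Marketing
Research


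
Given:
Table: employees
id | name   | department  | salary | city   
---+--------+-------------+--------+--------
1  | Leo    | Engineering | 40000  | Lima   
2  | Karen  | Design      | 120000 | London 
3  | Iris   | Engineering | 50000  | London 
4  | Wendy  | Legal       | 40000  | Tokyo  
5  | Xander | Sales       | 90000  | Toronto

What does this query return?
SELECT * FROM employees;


SELECT * returns all 5 rows with all columns

5 rows:
1, Leo, Engineering, 40000, Lima
2, Karen, Design, 120000, London
3, Iris, Engineering, 50000, London
4, Wendy, Legal, 40000, Tokyo
5, Xander, Sales, 90000, Toronto


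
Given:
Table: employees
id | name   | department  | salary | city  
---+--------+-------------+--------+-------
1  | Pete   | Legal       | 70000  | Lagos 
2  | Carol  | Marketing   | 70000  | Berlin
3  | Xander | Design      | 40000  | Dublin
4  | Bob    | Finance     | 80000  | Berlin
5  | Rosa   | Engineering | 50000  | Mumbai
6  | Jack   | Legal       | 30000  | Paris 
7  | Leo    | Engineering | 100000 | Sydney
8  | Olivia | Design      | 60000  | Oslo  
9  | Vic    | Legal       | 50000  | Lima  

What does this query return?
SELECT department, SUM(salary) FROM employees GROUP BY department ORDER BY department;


Summing salary within each department:
  Design: 40000 + 60000 = 100000
  Engineering: 50000 + 100000 = 150000
  Finance: 80000 = 80000
  Legal: 70000 + 30000 + 50000 = 150000
  Marketing: 70000 = 70000


5 groups:
Design, 100000
Engineering, 150000
Finance, 80000
Legal, 150000
Marketing, 70000


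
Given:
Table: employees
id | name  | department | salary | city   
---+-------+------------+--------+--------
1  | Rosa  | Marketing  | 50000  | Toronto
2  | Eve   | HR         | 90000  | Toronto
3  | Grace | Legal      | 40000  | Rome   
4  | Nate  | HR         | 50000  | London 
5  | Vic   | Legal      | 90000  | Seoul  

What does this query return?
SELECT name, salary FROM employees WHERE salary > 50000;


Filtering: salary > 50000
Matching: 2 rows

2 rows:
Eve, 90000
Vic, 90000


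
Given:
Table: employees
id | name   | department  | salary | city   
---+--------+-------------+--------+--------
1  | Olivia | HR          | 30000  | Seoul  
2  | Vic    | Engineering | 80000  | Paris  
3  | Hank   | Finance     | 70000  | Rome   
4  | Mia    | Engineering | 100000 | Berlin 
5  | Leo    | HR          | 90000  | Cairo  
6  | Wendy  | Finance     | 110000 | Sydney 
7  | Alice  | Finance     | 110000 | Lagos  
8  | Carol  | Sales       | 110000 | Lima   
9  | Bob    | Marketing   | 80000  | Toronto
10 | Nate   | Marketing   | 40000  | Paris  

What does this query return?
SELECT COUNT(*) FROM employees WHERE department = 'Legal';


Counting rows where department = 'Legal'


0


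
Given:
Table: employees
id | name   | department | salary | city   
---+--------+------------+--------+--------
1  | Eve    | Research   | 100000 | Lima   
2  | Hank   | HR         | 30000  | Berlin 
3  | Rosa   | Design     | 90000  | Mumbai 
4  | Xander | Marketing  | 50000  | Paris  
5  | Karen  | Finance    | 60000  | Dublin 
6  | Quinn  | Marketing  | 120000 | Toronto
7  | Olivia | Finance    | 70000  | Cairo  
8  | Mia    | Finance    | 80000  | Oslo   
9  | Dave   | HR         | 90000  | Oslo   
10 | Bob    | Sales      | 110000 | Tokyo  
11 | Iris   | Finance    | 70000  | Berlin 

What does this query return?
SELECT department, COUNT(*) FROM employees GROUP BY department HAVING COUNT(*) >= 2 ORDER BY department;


Groups with count >= 2:
  Finance: 4 -> PASS
  HR: 2 -> PASS
  Marketing: 2 -> PASS
  Design: 1 -> filtered out
  Research: 1 -> filtered out
  Sales: 1 -> filtered out


3 groups:
Finance, 4
HR, 2
Marketing, 2


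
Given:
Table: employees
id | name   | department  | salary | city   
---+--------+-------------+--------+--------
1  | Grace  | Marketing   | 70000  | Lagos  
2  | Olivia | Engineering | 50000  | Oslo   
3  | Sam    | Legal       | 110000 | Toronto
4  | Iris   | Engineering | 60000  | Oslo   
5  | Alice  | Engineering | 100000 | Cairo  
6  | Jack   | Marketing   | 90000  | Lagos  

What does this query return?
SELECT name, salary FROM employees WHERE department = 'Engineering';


Filtering: department = 'Engineering'
Matching rows: 3

3 rows:
Olivia, 50000
Iris, 60000
Alice, 100000


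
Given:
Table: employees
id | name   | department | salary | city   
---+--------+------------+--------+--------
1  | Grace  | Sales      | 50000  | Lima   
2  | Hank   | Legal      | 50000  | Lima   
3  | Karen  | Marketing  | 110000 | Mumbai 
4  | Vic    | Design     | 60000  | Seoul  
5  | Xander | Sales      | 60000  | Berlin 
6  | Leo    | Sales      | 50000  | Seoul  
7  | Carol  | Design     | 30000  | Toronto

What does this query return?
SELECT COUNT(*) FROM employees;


COUNT(*) counts all rows

7


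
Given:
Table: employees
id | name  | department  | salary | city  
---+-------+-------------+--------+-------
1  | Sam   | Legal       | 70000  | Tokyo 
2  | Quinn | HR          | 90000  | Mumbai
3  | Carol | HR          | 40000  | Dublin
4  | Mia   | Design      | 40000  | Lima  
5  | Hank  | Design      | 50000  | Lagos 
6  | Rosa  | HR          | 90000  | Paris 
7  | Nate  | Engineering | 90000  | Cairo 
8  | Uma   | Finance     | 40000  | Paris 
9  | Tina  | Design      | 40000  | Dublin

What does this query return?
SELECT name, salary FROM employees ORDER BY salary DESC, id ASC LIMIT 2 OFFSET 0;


Sort by salary DESC (id ASC tiebreak), then skip 0 and take 2
Rows 1 through 2

2 rows:
Quinn, 90000
Rosa, 90000


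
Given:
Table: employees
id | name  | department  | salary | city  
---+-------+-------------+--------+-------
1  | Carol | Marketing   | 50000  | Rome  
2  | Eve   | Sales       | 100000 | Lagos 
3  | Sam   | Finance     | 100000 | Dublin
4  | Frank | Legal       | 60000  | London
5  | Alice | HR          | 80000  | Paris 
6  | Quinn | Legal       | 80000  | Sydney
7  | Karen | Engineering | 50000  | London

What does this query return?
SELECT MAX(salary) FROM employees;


Salaries: 50000, 100000, 100000, 60000, 80000, 80000, 50000
MAX = 100000

100000


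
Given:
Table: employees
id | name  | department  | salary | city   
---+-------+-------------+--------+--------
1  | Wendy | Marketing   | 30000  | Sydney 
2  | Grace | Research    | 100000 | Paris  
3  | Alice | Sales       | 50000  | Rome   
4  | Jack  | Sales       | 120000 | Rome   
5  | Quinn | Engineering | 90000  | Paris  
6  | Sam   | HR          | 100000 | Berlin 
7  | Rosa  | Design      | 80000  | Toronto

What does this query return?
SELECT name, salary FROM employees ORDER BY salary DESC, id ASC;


Sorting by salary DESC, then id ASC for ties

7 rows:
Jack, 120000
Grace, 100000
Sam, 100000
Quinn, 90000
Rosa, 80000
Alice, 50000
Wendy, 30000


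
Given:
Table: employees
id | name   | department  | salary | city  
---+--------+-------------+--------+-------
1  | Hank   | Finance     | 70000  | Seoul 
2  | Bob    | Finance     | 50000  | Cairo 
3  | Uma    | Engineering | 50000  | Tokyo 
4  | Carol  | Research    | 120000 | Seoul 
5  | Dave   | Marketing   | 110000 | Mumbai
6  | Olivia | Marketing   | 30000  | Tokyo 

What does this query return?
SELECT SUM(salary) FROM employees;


SUM(salary) = 70000 + 50000 + 50000 + 120000 + 110000 + 30000 = 430000

430000


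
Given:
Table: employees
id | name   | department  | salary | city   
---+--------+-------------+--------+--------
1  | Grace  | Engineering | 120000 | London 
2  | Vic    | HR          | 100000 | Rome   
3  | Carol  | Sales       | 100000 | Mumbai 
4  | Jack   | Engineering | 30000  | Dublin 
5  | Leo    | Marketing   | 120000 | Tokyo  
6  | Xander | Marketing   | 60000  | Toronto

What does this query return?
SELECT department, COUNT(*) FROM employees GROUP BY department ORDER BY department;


Assigning each row to its department group:
  Grace -> Engineering
  Vic -> HR
  Carol -> Sales
  Jack -> Engineering
  Leo -> Marketing
  Xander -> Marketing


4 groups:
Engineering, 2
HR, 1
Marketing, 2
Sales, 1


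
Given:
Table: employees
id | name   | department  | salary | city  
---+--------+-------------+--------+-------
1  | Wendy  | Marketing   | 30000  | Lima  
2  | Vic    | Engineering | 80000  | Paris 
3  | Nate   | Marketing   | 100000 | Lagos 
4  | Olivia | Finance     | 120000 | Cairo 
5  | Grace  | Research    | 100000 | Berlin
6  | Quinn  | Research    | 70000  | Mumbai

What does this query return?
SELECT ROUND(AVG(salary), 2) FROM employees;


SUM(salary) = 500000
COUNT = 6
ROUND(AVG, 2) = ROUND(500000 / 6, 2) = 83333.33

83333.33


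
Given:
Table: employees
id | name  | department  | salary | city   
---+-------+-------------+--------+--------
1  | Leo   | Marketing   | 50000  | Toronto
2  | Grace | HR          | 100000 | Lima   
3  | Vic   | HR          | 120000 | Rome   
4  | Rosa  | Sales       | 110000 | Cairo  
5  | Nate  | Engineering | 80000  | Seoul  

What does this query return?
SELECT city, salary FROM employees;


Projecting columns: city, salary

5 rows:
Toronto, 50000
Lima, 100000
Rome, 120000
Cairo, 110000
Seoul, 80000


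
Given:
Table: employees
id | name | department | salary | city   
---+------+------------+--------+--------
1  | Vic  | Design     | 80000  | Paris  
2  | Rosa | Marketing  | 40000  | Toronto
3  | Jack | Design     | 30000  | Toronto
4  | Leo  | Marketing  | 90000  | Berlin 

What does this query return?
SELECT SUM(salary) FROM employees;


SUM(salary) = 80000 + 40000 + 30000 + 90000 = 240000

240000


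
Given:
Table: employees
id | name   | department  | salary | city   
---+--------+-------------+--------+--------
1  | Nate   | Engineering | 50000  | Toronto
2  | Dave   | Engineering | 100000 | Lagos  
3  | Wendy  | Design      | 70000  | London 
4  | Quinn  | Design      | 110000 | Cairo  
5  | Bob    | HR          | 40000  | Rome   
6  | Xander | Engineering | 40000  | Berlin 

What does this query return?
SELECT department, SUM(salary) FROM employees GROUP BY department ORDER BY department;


Summing salary within each department:
  Design: 70000 + 110000 = 180000
  Engineering: 50000 + 100000 + 40000 = 190000
  HR: 40000 = 40000


3 groups:
Design, 180000
Engineering, 190000
HR, 40000


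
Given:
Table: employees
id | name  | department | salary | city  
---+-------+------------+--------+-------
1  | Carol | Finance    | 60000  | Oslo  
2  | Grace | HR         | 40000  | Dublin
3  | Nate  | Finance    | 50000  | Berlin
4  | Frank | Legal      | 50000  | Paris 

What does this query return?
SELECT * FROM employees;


SELECT * returns all 4 rows with all columns

4 rows:
1, Carol, Finance, 60000, Oslo
2, Grace, HR, 40000, Dublin
3, Nate, Finance, 50000, Berlin
4, Frank, Legal, 50000, Paris


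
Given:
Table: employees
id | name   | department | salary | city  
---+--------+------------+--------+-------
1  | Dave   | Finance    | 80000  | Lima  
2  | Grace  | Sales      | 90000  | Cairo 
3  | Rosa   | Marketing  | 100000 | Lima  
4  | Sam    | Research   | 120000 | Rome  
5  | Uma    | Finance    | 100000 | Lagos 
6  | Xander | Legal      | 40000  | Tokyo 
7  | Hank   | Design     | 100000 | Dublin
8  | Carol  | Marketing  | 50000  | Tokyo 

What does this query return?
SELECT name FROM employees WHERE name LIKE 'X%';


LIKE 'X%' matches names starting with 'X'
Matching: 1

1 rows:
Xander


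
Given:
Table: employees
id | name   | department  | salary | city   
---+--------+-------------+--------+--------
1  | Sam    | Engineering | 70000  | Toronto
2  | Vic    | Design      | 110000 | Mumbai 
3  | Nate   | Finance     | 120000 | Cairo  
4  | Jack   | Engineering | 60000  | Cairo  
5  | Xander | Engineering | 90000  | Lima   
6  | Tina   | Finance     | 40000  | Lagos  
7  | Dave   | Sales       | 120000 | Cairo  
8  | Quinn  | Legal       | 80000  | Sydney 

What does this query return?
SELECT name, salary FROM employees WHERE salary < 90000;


Filtering: salary < 90000
Matching: 4 rows

4 rows:
Sam, 70000
Jack, 60000
Tina, 40000
Quinn, 80000


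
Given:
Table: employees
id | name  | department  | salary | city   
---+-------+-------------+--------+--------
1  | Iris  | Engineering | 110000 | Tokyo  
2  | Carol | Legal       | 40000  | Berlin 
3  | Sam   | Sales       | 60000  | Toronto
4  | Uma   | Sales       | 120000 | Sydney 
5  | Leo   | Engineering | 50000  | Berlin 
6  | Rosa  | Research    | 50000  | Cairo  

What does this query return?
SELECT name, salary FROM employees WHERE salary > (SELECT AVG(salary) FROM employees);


Subquery: AVG(salary) = 71666.67
Filtering: salary > 71666.67
  Iris (110000) -> MATCH
  Uma (120000) -> MATCH


2 rows:
Iris, 110000
Uma, 120000


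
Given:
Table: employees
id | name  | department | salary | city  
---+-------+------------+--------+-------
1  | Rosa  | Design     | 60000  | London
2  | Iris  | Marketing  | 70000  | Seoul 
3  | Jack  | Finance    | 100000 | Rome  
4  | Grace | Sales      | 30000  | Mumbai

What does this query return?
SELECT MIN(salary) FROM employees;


Salaries: 60000, 70000, 100000, 30000
MIN = 30000

30000


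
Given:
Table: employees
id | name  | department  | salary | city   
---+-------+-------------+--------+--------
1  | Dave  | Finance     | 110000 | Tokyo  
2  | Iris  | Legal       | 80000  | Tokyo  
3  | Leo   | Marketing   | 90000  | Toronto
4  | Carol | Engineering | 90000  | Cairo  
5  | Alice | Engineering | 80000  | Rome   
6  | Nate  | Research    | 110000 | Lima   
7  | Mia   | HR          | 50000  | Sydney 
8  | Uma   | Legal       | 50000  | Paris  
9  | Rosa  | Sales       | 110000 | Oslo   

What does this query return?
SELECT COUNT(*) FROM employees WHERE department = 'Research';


Counting rows where department = 'Research'
  Nate -> MATCH


1


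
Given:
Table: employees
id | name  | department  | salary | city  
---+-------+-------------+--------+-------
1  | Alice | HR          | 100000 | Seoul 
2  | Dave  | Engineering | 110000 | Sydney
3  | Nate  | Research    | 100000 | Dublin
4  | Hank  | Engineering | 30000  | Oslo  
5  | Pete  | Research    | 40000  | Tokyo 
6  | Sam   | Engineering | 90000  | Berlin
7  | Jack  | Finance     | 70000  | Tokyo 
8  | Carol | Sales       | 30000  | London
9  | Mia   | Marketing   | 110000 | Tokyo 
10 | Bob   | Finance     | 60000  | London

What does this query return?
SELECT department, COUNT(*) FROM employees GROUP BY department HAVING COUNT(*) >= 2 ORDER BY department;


Groups with count >= 2:
  Engineering: 3 -> PASS
  Finance: 2 -> PASS
  Research: 2 -> PASS
  HR: 1 -> filtered out
  Marketing: 1 -> filtered out
  Sales: 1 -> filtered out


3 groups:
Engineering, 3
Finance, 2
Research, 2


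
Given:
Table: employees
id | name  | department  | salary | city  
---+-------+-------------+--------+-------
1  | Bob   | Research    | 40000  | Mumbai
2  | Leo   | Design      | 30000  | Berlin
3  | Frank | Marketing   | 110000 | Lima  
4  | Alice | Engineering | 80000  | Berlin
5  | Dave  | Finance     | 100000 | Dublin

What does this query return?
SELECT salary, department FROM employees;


Projecting columns: salary, department

5 rows:
40000, Research
30000, Design
110000, Marketing
80000, Engineering
100000, Finance


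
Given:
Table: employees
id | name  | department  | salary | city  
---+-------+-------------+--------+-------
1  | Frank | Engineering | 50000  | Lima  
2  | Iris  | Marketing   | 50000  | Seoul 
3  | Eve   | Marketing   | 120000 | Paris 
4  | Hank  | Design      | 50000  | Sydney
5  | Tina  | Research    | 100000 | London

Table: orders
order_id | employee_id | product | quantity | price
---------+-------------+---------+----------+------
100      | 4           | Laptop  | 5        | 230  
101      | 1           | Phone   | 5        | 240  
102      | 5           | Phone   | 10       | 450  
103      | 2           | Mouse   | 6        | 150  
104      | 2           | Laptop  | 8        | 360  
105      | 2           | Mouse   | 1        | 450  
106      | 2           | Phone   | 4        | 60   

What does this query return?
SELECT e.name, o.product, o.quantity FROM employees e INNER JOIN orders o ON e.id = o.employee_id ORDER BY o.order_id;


Joining employees.id = orders.employee_id:
  employee Hank (id=4) -> order Laptop
  employee Frank (id=1) -> order Phone
  employee Tina (id=5) -> order Phone
  employee Iris (id=2) -> order Mouse
  employee Iris (id=2) -> order Laptop
  employee Iris (id=2) -> order Mouse
  employee Iris (id=2) -> order Phone


7 rows:
Hank, Laptop, 5
Frank, Phone, 5
Tina, Phone, 10
Iris, Mouse, 6
Iris, Laptop, 8
Iris, Mouse, 1
Iris, Phone, 4


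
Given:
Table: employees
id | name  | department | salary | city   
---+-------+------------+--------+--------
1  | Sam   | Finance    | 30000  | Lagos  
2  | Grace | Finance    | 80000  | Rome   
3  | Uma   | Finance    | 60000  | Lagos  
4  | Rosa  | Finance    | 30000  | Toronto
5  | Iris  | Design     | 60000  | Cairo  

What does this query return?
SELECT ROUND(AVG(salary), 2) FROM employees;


SUM(salary) = 260000
COUNT = 5
ROUND(AVG, 2) = ROUND(260000 / 5, 2) = 52000.0

52000.0


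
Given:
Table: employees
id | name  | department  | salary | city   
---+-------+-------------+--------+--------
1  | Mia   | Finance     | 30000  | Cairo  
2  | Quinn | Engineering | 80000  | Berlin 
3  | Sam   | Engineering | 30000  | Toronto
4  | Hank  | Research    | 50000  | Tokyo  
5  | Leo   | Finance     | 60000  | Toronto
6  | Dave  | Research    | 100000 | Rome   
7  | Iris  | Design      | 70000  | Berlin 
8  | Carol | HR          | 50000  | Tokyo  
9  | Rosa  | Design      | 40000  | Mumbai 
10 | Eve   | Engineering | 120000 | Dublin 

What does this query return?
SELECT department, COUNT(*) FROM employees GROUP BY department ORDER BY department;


Assigning each row to its department group:
  Mia -> Finance
  Quinn -> Engineering
  Sam -> Engineering
  Hank -> Research
  Leo -> Finance
  Dave -> Research
  Iris -> Design
  Carol -> HR
  Rosa -> Design
  Eve -> Engineering


5 groups:
Design, 2
Engineering, 3
Finance, 2
HR, 1
Research, 2


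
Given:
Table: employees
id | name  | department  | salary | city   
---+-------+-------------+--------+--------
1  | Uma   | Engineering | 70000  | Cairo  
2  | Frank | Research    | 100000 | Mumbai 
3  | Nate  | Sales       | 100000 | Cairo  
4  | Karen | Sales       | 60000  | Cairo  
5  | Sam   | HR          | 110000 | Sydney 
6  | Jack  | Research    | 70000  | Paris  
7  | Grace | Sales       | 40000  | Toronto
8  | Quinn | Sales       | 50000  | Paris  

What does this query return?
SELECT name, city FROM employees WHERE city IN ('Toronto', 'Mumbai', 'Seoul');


Filtering: city IN ('Toronto', 'Mumbai', 'Seoul')
Matching: 2 rows

2 rows:
Frank, Mumbai
Grace, Toronto


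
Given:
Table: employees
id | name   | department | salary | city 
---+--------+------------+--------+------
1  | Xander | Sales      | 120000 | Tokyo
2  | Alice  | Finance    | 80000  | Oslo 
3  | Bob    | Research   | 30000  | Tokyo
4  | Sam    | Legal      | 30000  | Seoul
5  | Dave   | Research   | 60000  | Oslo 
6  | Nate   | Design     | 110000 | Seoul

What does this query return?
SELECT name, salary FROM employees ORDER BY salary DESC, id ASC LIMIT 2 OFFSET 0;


Sort by salary DESC (id ASC tiebreak), then skip 0 and take 2
Rows 1 through 2

2 rows:
Xander, 120000
Nate, 110000


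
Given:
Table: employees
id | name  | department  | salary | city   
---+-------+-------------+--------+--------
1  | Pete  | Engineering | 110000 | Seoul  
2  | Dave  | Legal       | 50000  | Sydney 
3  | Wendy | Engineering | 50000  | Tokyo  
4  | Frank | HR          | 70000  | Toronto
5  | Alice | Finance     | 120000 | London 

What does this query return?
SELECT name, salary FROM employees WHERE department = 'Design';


Filtering: department = 'Design'
Matching rows: 0

Empty result set (0 rows)


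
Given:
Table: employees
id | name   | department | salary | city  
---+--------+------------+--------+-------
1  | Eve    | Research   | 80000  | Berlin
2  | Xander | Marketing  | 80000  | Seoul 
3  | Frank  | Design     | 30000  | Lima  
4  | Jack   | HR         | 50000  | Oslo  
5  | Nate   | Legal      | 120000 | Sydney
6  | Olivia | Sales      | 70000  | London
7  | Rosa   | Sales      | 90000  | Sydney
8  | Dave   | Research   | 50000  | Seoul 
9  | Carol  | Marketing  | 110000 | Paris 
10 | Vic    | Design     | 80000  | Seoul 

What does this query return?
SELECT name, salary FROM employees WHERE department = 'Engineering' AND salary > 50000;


Filtering: department = 'Engineering' AND salary > 50000
Matching: 0 rows

Empty result set (0 rows)


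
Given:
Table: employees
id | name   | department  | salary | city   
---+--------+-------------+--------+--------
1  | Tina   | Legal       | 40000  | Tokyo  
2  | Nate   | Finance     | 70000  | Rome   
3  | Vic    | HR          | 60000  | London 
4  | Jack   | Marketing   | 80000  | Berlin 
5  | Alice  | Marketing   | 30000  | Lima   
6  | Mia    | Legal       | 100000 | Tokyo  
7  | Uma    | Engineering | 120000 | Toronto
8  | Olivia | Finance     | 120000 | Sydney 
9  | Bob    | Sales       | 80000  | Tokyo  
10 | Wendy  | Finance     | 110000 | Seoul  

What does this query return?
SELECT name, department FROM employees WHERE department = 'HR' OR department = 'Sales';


Filtering: department = 'HR' OR 'Sales'
Matching: 2 rows

2 rows:
Vic, HR
Bob, Sales


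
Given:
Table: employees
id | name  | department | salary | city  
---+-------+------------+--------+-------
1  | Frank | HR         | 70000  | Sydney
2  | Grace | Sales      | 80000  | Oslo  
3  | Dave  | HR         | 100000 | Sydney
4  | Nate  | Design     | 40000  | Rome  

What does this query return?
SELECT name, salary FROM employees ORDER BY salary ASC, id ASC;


Sorting by salary ASC, then id ASC for ties

4 rows:
Nate, 40000
Frank, 70000
Grace, 80000
Dave, 100000


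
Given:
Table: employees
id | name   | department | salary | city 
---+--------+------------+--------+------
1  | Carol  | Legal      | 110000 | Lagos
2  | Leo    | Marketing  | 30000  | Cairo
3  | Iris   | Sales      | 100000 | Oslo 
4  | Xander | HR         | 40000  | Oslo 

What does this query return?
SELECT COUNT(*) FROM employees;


COUNT(*) counts all rows

4


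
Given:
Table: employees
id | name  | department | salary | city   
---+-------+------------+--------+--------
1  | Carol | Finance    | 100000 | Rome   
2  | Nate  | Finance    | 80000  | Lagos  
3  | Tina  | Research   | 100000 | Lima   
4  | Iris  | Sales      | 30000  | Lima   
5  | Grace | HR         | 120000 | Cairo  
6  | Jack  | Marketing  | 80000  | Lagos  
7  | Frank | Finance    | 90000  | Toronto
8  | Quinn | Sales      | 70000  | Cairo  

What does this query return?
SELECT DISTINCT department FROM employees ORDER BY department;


All 'department' values (row order): Finance, Finance, Research, Sales, HR, Marketing, Finance, Sales
Removing duplicates leaves 5 unique value(s).

5 values:
Finance
HR
Marketing
Research
Sales


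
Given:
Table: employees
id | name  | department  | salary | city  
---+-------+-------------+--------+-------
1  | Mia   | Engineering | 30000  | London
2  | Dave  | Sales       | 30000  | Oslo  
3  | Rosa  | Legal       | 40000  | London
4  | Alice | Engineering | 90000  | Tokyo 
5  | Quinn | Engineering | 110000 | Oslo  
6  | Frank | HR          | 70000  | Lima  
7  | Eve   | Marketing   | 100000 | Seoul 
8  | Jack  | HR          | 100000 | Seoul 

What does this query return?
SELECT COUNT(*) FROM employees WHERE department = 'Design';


Counting rows where department = 'Design'


0
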